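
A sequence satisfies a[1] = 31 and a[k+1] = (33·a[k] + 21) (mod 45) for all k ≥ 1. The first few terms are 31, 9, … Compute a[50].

39

We have a[1] = 31, a[2] = 9, a[3] = 3, a[4] = 30, a[5] = 21, a[6] = 39, a[7] = 3.
Since a[7] = a[3] = 3, the sequence is eventually periodic: after a pre-period of length 2 it cycles with period 4.
For k ≥ 3, a[k] depends only on (k - 3) mod 4. (50 - 3) mod 4 = 3, so a[50] = a[6] = 39.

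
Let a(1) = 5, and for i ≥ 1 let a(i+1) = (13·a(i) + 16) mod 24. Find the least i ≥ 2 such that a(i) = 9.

2

We have a(1) = 5; a(2) = 9; a(3) = 13; a(4) = 17; a(5) = 21; a(6) = 1; a(7) = 5.
The sequence repeats with period 6.
The value 9 first appears (with i ≥ 2) at a(2).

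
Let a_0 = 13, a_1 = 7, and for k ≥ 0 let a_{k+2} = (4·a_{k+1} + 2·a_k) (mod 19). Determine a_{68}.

12

We have a_0 = 13, a_1 = 7, a_2 = 16, a_3 = 2, a_4 = 2, a_5 = 12, a_6 = 14, a_7 = 4, a_8 = 6, a_9 = 13, a_{10} = 7.
The sequence repeats with period 9.
(68 - 0) mod 9 = 5, so a_{68} = a_5 = 12.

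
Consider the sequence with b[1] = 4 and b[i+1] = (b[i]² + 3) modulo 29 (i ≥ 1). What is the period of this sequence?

We have b[1] = 4; b[2] = 19; b[3] = 16; b[4] = 27; b[5] = 7; b[6] = 23; b[7] = 10; b[8] = 16.
Since b[8] = b[3] = 16, the sequence is eventually periodic: after a pre-period of length 2 it cycles with period 5.

5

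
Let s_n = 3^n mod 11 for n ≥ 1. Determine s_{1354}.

4

Listing terms: s_1 = 3,  s_2 = 9,  s_3 = 5,  s_4 = 4,  s_5 = 1,  s_6 = 3.
Since s_6 = s_1 = 3, the sequence is periodic with period 5.
(1354 - 1) mod 5 = 3, so s_{1354} = s_4 = 4.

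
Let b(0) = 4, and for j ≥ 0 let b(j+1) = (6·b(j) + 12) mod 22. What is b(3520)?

b(0) = 4,  b(1) = 14,  b(2) = 8,  b(3) = 16,  b(4) = 20,  b(5) = 0,  b(6) = 12,  b(7) = 18,  b(8) = 10,  b(9) = 6,  b(10) = 4.
The sequence repeats with period 10.
(3520 - 0) mod 10 = 0, so b(3520) = b(0) = 4.

4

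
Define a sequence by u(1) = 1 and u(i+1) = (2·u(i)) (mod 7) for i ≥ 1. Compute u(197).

Computing terms: u(1) = 1; u(2) = 2; u(3) = 4; u(4) = 1.
The sequence repeats with period 3.
(197 - 1) mod 3 = 1, so u(197) = u(2) = 2.

2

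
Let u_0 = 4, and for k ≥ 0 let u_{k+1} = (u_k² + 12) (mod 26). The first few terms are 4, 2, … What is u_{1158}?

8

Listing terms: u_0 = 4, u_1 = 2, u_2 = 16, u_3 = 8, u_4 = 24, u_5 = 16.
Since u_5 = u_2 = 16, the sequence is eventually periodic: after a pre-period of length 2 it cycles with period 3.
For k ≥ 2, u_k depends only on (k - 2) mod 3. (1158 - 2) mod 3 = 1, so u_{1158} = u_3 = 8.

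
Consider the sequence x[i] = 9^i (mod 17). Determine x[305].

9

Computing terms: x[1] = 9,  x[2] = 13,  x[3] = 15,  x[4] = 16,  x[5] = 8,  x[6] = 4,  x[7] = 2,  x[8] = 1,  x[9] = 9.
Since x[9] = x[1] = 9, the sequence is periodic with period 8.
So x[305] = x[1 + ((305-1) mod 8)] = x[1] = 9.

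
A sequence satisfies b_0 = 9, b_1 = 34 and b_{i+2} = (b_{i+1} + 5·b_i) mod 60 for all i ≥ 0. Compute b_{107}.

29

Computing terms: b_0 = 9; b_1 = 34; b_2 = 19; b_3 = 9; b_4 = 44; b_5 = 29; b_6 = 9; b_7 = 34.
The sequence repeats with period 6.
(107 - 0) mod 6 = 5, so b_{107} = b_5 = 29.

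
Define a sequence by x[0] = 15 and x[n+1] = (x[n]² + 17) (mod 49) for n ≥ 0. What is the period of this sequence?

x[0] = 15; x[1] = 46; x[2] = 26; x[3] = 7; x[4] = 17; x[5] = 12; x[6] = 14; x[7] = 17.
Since x[7] = x[4] = 17, the sequence is eventually periodic: after a pre-period of length 4 it cycles with period 3.

3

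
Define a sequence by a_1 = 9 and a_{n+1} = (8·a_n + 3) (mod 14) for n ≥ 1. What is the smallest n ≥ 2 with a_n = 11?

Listing terms: a_1 = 9, a_2 = 5, a_3 = 1, a_4 = 11, a_5 = 7, a_6 = 3, a_7 = 13, a_8 = 9.
The sequence repeats with period 7.
The value 11 first appears (with n ≥ 2) at a_4.

4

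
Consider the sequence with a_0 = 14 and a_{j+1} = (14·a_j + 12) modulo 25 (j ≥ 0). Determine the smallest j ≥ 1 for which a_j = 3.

7

Listing terms: a_0 = 14; a_1 = 8; a_2 = 24; a_3 = 23; a_4 = 9; a_5 = 13; a_6 = 19; a_7 = 3; a_8 = 4; a_9 = 18; a_{10} = 14.
The sequence repeats with period 10.
The value 3 first appears (with j ≥ 1) at a_7.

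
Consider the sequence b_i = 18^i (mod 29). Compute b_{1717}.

Listing terms: b_0 = 1,  b_1 = 18,  b_2 = 5,  b_3 = 3,  b_4 = 25,  b_5 = 15,  b_6 = 9,  b_7 = 17,  b_8 = 16,  b_9 = 27,  b_{10} = 22,  b_{11} = 19,  b_{12} = 23,  b_{13} = 8,  b_{14} = 28,  b_{15} = 11,  b_{16} = 24,  b_{17} = 26,  b_{18} = 4,  b_{19} = 14,  b_{20} = 20,  b_{21} = 12,  b_{22} = 13,  b_{23} = 2,  b_{24} = 7,  b_{25} = 10,  b_{26} = 6,  b_{27} = 21,  b_{28} = 1.
Since b_{28} = b_0 = 1, the sequence is periodic with period 28.
So b_{1717} = b_{0 + ((1717-0) mod 28)} = b_9 = 27.

27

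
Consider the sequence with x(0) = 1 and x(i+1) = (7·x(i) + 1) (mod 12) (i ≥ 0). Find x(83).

0

x(0) = 1; x(1) = 8; x(2) = 9; x(3) = 4; x(4) = 5; x(5) = 0; x(6) = 1.
Since x(6) = x(0) = 1, the sequence is periodic with period 6.
So x(83) = x(0 + ((83-0) mod 6)) = x(5) = 0.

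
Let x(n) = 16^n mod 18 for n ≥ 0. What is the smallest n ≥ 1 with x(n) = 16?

x(0) = 1; x(1) = 16; x(2) = 4; x(3) = 10; x(4) = 16.
Since x(4) = x(1) = 16, the sequence is eventually periodic: after a pre-period of length 1 it cycles with period 3.
The value 16 first appears (with n ≥ 1) at x(1).

1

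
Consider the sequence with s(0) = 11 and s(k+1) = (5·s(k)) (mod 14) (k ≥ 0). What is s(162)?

s(0) = 11,  s(1) = 13,  s(2) = 9,  s(3) = 3,  s(4) = 1,  s(5) = 5,  s(6) = 11.
Since s(6) = s(0) = 11, the sequence is periodic with period 6.
So s(162) = s(0 + ((162-0) mod 6)) = s(0) = 11.

11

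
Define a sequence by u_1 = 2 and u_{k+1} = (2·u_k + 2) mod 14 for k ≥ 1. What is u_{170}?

6

We have u_1 = 2, u_2 = 6, u_3 = 0, u_4 = 2.
Since u_4 = u_1 = 2, the sequence is periodic with period 3.
So u_{170} = u_{1 + ((170-1) mod 3)} = u_2 = 6.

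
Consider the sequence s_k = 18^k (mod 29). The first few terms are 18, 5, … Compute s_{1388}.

Computing terms: s_1 = 18, s_2 = 5, s_3 = 3, s_4 = 25, s_5 = 15, s_6 = 9, s_7 = 17, s_8 = 16, s_9 = 27, s_{10} = 22, s_{11} = 19, s_{12} = 23, s_{13} = 8, s_{14} = 28, s_{15} = 11, s_{16} = 24, s_{17} = 26, s_{18} = 4, s_{19} = 14, s_{20} = 20, s_{21} = 12, s_{22} = 13, s_{23} = 2, s_{24} = 7, s_{25} = 10, s_{26} = 6, s_{27} = 21, s_{28} = 1, s_{29} = 18.
Since s_{29} = s_1 = 18, the sequence is periodic with period 28.
So s_{1388} = s_{1 + ((1388-1) mod 28)} = s_{16} = 24.

24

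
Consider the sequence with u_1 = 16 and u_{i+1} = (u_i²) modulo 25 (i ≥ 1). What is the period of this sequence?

Listing terms: u_1 = 16, u_2 = 6, u_3 = 11, u_4 = 21, u_5 = 16.
Since u_5 = u_1 = 16, the sequence is periodic with period 4.

4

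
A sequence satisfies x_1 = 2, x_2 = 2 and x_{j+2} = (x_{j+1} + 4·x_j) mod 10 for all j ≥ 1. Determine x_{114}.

0

Computing terms: x_1 = 2, x_2 = 2, x_3 = 0, x_4 = 8, x_5 = 8, x_6 = 0, x_7 = 2, x_8 = 2.
Since (x_7, x_8) = (x_1, x_2) = (2, 2) (two consecutive terms determine the rest), the sequence is periodic with period 6.
So x_{114} = x_{1 + ((114-1) mod 6)} = x_6 = 0.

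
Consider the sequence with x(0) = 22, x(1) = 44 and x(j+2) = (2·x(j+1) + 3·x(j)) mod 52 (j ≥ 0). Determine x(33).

24

Listing terms: x(0) = 22; x(1) = 44; x(2) = 50; x(3) = 24; x(4) = 42; x(5) = 0; x(6) = 22; x(7) = 44.
Since (x(6), x(7)) = (x(0), x(1)) = (22, 44) (two consecutive terms determine the rest), the sequence is periodic with period 6.
(33 - 0) mod 6 = 3, so x(33) = x(3) = 24.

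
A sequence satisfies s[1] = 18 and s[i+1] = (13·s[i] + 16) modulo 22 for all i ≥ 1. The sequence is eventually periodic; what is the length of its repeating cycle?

10

Listing terms: s[1] = 18, s[2] = 8, s[3] = 10, s[4] = 14, s[5] = 0, s[6] = 16, s[7] = 4, s[8] = 2, s[9] = 20, s[10] = 12, s[11] = 18.
The sequence repeats with period 10.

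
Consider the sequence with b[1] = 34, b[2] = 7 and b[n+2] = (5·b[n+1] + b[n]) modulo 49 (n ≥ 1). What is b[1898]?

Listing terms: b[1] = 34, b[2] = 7, b[3] = 20, b[4] = 9, b[5] = 16, b[6] = 40, b[7] = 20, b[8] = 42, b[9] = 34, b[10] = 16, b[11] = 16, b[12] = 47, b[13] = 6, b[14] = 28, b[15] = 48, b[16] = 23, b[17] = 16, b[18] = 5, b[19] = 41, b[20] = 14, b[21] = 13, b[22] = 30, b[23] = 16, b[24] = 12, b[25] = 27, b[26] = 0, b[27] = 27, b[28] = 37, b[29] = 16, b[30] = 19, b[31] = 13, b[32] = 35, b[33] = 41, b[34] = 44, b[35] = 16, b[36] = 26, b[37] = 48, b[38] = 21, b[39] = 6, b[40] = 2, b[41] = 16, b[42] = 33, b[43] = 34, b[44] = 7.
Since (b[43], b[44]) = (b[1], b[2]) = (34, 7) (two consecutive terms determine the rest), the sequence is periodic with period 42.
(1898 - 1) mod 42 = 7, so b[1898] = b[8] = 42.

42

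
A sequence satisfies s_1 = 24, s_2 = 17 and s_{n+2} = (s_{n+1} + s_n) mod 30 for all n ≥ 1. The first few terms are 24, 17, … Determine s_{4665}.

We have s_1 = 24; s_2 = 17; s_3 = 11; s_4 = 28; s_5 = 9; s_6 = 7; s_7 = 16; s_8 = 23; s_9 = 9; s_{10} = 2; s_{11} = 11; s_{12} = 13; s_{13} = 24; s_{14} = 7; s_{15} = 1; s_{16} = 8; s_{17} = 9; s_{18} = 17; s_{19} = 26; s_{20} = 13; s_{21} = 9; s_{22} = 22; s_{23} = 1; s_{24} = 23; s_{25} = 24; s_{26} = 17.
Since (s_{25}, s_{26}) = (s_1, s_2) = (24, 17) (two consecutive terms determine the rest), the sequence is periodic with period 24.
So s_{4665} = s_{1 + ((4665-1) mod 24)} = s_9 = 9.

9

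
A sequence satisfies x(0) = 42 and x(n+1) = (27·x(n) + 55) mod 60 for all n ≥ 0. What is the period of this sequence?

Computing terms: x(0) = 42,  x(1) = 49,  x(2) = 58,  x(3) = 1,  x(4) = 22,  x(5) = 49.
Since x(5) = x(1) = 49, the sequence is eventually periodic: after a pre-period of length 1 it cycles with period 4.

4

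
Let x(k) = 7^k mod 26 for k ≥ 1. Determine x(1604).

3

Listing terms: x(1) = 7; x(2) = 23; x(3) = 5; x(4) = 9; x(5) = 11; x(6) = 25; x(7) = 19; x(8) = 3; x(9) = 21; x(10) = 17; x(11) = 15; x(12) = 1; x(13) = 7.
The sequence repeats with period 12.
(1604 - 1) mod 12 = 7, so x(1604) = x(8) = 3.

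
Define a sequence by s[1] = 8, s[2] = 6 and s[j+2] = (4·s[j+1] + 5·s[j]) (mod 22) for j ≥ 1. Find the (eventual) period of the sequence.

10

We have s[1] = 8, s[2] = 6, s[3] = 20, s[4] = 0, s[5] = 12, s[6] = 4, s[7] = 10, s[8] = 16, s[9] = 4, s[10] = 8, s[11] = 8, s[12] = 6.
The sequence repeats with period 10.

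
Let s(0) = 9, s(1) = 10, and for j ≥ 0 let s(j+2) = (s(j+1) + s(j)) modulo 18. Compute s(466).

s(0) = 9, s(1) = 10, s(2) = 1, s(3) = 11, s(4) = 12, s(5) = 5, s(6) = 17, s(7) = 4, s(8) = 3, s(9) = 7, s(10) = 10, s(11) = 17, s(12) = 9, s(13) = 8, s(14) = 17, s(15) = 7, s(16) = 6, s(17) = 13, s(18) = 1, s(19) = 14, s(20) = 15, s(21) = 11, s(22) = 8, s(23) = 1, s(24) = 9, s(25) = 10.
The sequence repeats with period 24.
(466 - 0) mod 24 = 10, so s(466) = s(10) = 10.

10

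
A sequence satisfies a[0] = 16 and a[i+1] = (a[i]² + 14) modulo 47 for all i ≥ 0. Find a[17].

Listing terms: a[0] = 16, a[1] = 35, a[2] = 17, a[3] = 21, a[4] = 32, a[5] = 4, a[6] = 30, a[7] = 21.
Since a[7] = a[3] = 21, the sequence is eventually periodic: after a pre-period of length 3 it cycles with period 4.
For i ≥ 3, a[i] depends only on (i - 3) mod 4. (17 - 3) mod 4 = 2, so a[17] = a[5] = 4.

4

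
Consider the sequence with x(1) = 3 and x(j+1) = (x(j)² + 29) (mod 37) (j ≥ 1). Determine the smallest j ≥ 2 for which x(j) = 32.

We have x(1) = 3; x(2) = 1; x(3) = 30; x(4) = 4; x(5) = 8; x(6) = 19; x(7) = 20; x(8) = 22; x(9) = 32; x(10) = 17; x(11) = 22.
Since x(11) = x(8) = 22, the sequence is eventually periodic: after a pre-period of length 7 it cycles with period 3.
The value 32 first appears (with j ≥ 2) at x(9).

9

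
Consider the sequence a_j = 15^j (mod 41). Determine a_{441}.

15

a_0 = 1; a_1 = 15; a_2 = 20; a_3 = 13; a_4 = 31; a_5 = 14; a_6 = 5; a_7 = 34; a_8 = 18; a_9 = 24; a_{10} = 32; a_{11} = 29; a_{12} = 25; a_{13} = 6; a_{14} = 8; a_{15} = 38; a_{16} = 37; a_{17} = 22; a_{18} = 2; a_{19} = 30; a_{20} = 40; a_{21} = 26; a_{22} = 21; a_{23} = 28; a_{24} = 10; a_{25} = 27; a_{26} = 36; a_{27} = 7; a_{28} = 23; a_{29} = 17; a_{30} = 9; a_{31} = 12; a_{32} = 16; a_{33} = 35; a_{34} = 33; a_{35} = 3; a_{36} = 4; a_{37} = 19; a_{38} = 39; a_{39} = 11; a_{40} = 1.
Since a_{40} = a_0 = 1, the sequence is periodic with period 40.
So a_{441} = a_{0 + ((441-0) mod 40)} = a_1 = 15.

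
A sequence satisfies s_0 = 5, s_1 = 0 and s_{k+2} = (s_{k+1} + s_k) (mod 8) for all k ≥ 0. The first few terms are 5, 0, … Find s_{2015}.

3

We have s_0 = 5, s_1 = 0, s_2 = 5, s_3 = 5, s_4 = 2, s_5 = 7, s_6 = 1, s_7 = 0, s_8 = 1, s_9 = 1, s_{10} = 2, s_{11} = 3, s_{12} = 5, s_{13} = 0.
The sequence repeats with period 12.
So s_{2015} = s_{0 + ((2015-0) mod 12)} = s_{11} = 3.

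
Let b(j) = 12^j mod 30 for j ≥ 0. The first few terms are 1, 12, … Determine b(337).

12

Listing terms: b(0) = 1,  b(1) = 12,  b(2) = 24,  b(3) = 18,  b(4) = 6,  b(5) = 12.
Since b(5) = b(1) = 12, the sequence is eventually periodic: after a pre-period of length 1 it cycles with period 4.
For j ≥ 1, b(j) depends only on (j - 1) mod 4. (337 - 1) mod 4 = 0, so b(337) = b(1) = 12.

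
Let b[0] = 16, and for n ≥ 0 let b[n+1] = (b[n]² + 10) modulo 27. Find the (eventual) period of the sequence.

Computing terms: b[0] = 16,  b[1] = 23,  b[2] = 26,  b[3] = 11,  b[4] = 23.
Since b[4] = b[1] = 23, the sequence is eventually periodic: after a pre-period of length 1 it cycles with period 3.

3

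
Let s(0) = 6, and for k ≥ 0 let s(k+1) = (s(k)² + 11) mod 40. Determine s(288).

36

s(0) = 6, s(1) = 7, s(2) = 20, s(3) = 11, s(4) = 12, s(5) = 35, s(6) = 36, s(7) = 27, s(8) = 20.
Since s(8) = s(2) = 20, the sequence is eventually periodic: after a pre-period of length 2 it cycles with period 6.
For k ≥ 2, s(k) depends only on (k - 2) mod 6. (288 - 2) mod 6 = 4, so s(288) = s(6) = 36.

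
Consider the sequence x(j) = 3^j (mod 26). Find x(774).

We have x(0) = 1; x(1) = 3; x(2) = 9; x(3) = 1.
Since x(3) = x(0) = 1, the sequence is periodic with period 3.
So x(774) = x(0 + ((774-0) mod 3)) = x(0) = 1.

1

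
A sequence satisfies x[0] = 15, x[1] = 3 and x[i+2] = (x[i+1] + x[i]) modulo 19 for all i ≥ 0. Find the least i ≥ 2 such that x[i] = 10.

10

We have x[0] = 15, x[1] = 3, x[2] = 18, x[3] = 2, x[4] = 1, x[5] = 3, x[6] = 4, x[7] = 7, x[8] = 11, x[9] = 18, x[10] = 10, x[11] = 9, x[12] = 0, x[13] = 9, x[14] = 9, x[15] = 18, x[16] = 8, x[17] = 7, x[18] = 15, x[19] = 3.
The sequence repeats with period 18.
The value 10 first appears (with i ≥ 2) at x[10].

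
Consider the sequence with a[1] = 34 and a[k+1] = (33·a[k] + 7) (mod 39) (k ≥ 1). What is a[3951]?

We have a[1] = 34, a[2] = 37, a[3] = 19, a[4] = 10, a[5] = 25, a[6] = 13, a[7] = 7, a[8] = 4, a[9] = 22, a[10] = 31, a[11] = 16, a[12] = 28, a[13] = 34.
The sequence repeats with period 12.
So a[3951] = a[1 + ((3951-1) mod 12)] = a[3] = 19.

19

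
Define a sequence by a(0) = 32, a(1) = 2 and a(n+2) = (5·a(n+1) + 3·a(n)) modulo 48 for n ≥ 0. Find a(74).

a(0) = 32; a(1) = 2; a(2) = 10; a(3) = 8; a(4) = 22; a(5) = 38; a(6) = 16; a(7) = 2; a(8) = 10.
Since (a(7), a(8)) = (a(1), a(2)) = (2, 10) (two consecutive terms determine the rest), the sequence is eventually periodic: after a pre-period of length 1 it cycles with period 6.
For n ≥ 1, a(n) depends only on (n - 1) mod 6. (74 - 1) mod 6 = 1, so a(74) = a(2) = 10.

10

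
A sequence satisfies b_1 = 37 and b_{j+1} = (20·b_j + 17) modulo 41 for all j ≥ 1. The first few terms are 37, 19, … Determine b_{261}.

37

Listing terms: b_1 = 37,  b_2 = 19,  b_3 = 28,  b_4 = 3,  b_5 = 36,  b_6 = 40,  b_7 = 38,  b_8 = 39,  b_9 = 18,  b_{10} = 8,  b_{11} = 13,  b_{12} = 31,  b_{13} = 22,  b_{14} = 6,  b_{15} = 14,  b_{16} = 10,  b_{17} = 12,  b_{18} = 11,  b_{19} = 32,  b_{20} = 1,  b_{21} = 37.
The sequence repeats with period 20.
So b_{261} = b_{1 + ((261-1) mod 20)} = b_1 = 37.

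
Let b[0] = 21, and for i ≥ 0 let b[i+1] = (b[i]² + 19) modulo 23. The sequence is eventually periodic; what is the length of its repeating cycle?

b[0] = 21; b[1] = 0; b[2] = 19; b[3] = 12; b[4] = 2; b[5] = 0.
Since b[5] = b[1] = 0, the sequence is eventually periodic: after a pre-period of length 1 it cycles with period 4.

4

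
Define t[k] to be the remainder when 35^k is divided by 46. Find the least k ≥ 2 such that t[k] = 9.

6

t[1] = 35, t[2] = 29, t[3] = 3, t[4] = 13, t[5] = 41, t[6] = 9, t[7] = 39, t[8] = 31, t[9] = 27, t[10] = 25, t[11] = 1, t[12] = 35.
The sequence repeats with period 11.
The value 9 first appears (with k ≥ 2) at t[6].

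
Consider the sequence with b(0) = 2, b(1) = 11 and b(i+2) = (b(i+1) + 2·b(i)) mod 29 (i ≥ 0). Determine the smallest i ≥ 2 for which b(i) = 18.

Listing terms: b(0) = 2, b(1) = 11, b(2) = 15, b(3) = 8, b(4) = 9, b(5) = 25, b(6) = 14, b(7) = 6, b(8) = 5, b(9) = 17, b(10) = 27, b(11) = 3, b(12) = 28, b(13) = 5, b(14) = 3, b(15) = 13, b(16) = 19, b(17) = 16, b(18) = 25, b(19) = 28, b(20) = 20, b(21) = 18, b(22) = 0, b(23) = 7, b(24) = 7, b(25) = 21, b(26) = 6, b(27) = 19, b(28) = 2, b(29) = 11.
Since (b(28), b(29)) = (b(0), b(1)) = (2, 11) (two consecutive terms determine the rest), the sequence is periodic with period 28.
The value 18 first appears (with i ≥ 2) at b(21).

21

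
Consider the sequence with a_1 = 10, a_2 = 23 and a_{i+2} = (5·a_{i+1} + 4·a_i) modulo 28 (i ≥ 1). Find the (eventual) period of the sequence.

Listing terms: a_1 = 10,  a_2 = 23,  a_3 = 15,  a_4 = 27,  a_5 = 27,  a_6 = 19,  a_7 = 7,  a_8 = 27,  a_9 = 23,  a_{10} = 27,  a_{11} = 3,  a_{12} = 11,  a_{13} = 11,  a_{14} = 15,  a_{15} = 7,  a_{16} = 11,  a_{17} = 27,  a_{18} = 11,  a_{19} = 23,  a_{20} = 19,  a_{21} = 19,  a_{22} = 3,  a_{23} = 7,  a_{24} = 19,  a_{25} = 11,  a_{26} = 19,  a_{27} = 27,  a_{28} = 15,  a_{29} = 15,  a_{30} = 23,  a_{31} = 7,  a_{32} = 15,  a_{33} = 19,  a_{34} = 15,  a_{35} = 11,  a_{36} = 3,  a_{37} = 3,  a_{38} = 27,  a_{39} = 7,  a_{40} = 3,  a_{41} = 15,  a_{42} = 3,  a_{43} = 19,  a_{44} = 23,  a_{45} = 23,  a_{46} = 11,  a_{47} = 7,  a_{48} = 23,  a_{49} = 3,  a_{50} = 23,  a_{51} = 15.
Since (a_{50}, a_{51}) = (a_2, a_3) = (23, 15) (two consecutive terms determine the rest), the sequence is eventually periodic: after a pre-period of length 1 it cycles with period 48.

48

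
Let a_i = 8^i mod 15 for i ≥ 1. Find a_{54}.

a_1 = 8,  a_2 = 4,  a_3 = 2,  a_4 = 1,  a_5 = 8.
Since a_5 = a_1 = 8, the sequence is periodic with period 4.
(54 - 1) mod 4 = 1, so a_{54} = a_2 = 4.

4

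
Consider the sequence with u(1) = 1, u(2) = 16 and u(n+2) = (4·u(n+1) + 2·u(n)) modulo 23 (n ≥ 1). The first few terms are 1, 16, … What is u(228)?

16

We have u(1) = 1,  u(2) = 16,  u(3) = 20,  u(4) = 20,  u(5) = 5,  u(6) = 14,  u(7) = 20,  u(8) = 16,  u(9) = 12,  u(10) = 11,  u(11) = 22,  u(12) = 18,  u(13) = 1,  u(14) = 17,  u(15) = 1,  u(16) = 15,  u(17) = 16,  u(18) = 2,  u(19) = 17,  u(20) = 3,  u(21) = 0,  u(22) = 6,  u(23) = 1,  u(24) = 16.
Since (u(23), u(24)) = (u(1), u(2)) = (1, 16) (two consecutive terms determine the rest), the sequence is periodic with period 22.
(228 - 1) mod 22 = 7, so u(228) = u(8) = 16.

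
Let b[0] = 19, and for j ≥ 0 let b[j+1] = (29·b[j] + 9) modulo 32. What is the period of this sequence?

32

Listing terms: b[0] = 19, b[1] = 16, b[2] = 25, b[3] = 30, b[4] = 15, b[5] = 28, b[6] = 21, b[7] = 10, b[8] = 11, b[9] = 8, b[10] = 17, b[11] = 22, b[12] = 7, b[13] = 20, b[14] = 13, b[15] = 2, b[16] = 3, b[17] = 0, b[18] = 9, b[19] = 14, b[20] = 31, b[21] = 12, b[22] = 5, b[23] = 26, b[24] = 27, b[25] = 24, b[26] = 1, b[27] = 6, b[28] = 23, b[29] = 4, b[30] = 29, b[31] = 18, b[32] = 19.
The sequence repeats with period 32.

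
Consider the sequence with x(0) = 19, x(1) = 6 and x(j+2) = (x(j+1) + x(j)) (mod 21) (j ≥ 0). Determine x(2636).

We have x(0) = 19,  x(1) = 6,  x(2) = 4,  x(3) = 10,  x(4) = 14,  x(5) = 3,  x(6) = 17,  x(7) = 20,  x(8) = 16,  x(9) = 15,  x(10) = 10,  x(11) = 4,  x(12) = 14,  x(13) = 18,  x(14) = 11,  x(15) = 8,  x(16) = 19,  x(17) = 6.
Since (x(16), x(17)) = (x(0), x(1)) = (19, 6) (two consecutive terms determine the rest), the sequence is periodic with period 16.
(2636 - 0) mod 16 = 12, so x(2636) = x(12) = 14.

14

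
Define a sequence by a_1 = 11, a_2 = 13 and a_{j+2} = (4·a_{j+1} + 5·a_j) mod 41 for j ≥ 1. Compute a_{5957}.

32

Computing terms: a_1 = 11, a_2 = 13, a_3 = 25, a_4 = 1, a_5 = 6, a_6 = 29, a_7 = 23, a_8 = 32, a_9 = 38, a_{10} = 25, a_{11} = 3, a_{12} = 14, a_{13} = 30, a_{14} = 26, a_{15} = 8, a_{16} = 39, a_{17} = 32, a_{18} = 36, a_{19} = 17, a_{20} = 2, a_{21} = 11, a_{22} = 13.
The sequence repeats with period 20.
So a_{5957} = a_{1 + ((5957-1) mod 20)} = a_{17} = 32.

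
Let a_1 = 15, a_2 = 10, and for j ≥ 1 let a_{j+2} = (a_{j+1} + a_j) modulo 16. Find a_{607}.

Computing terms: a_1 = 15,  a_2 = 10,  a_3 = 9,  a_4 = 3,  a_5 = 12,  a_6 = 15,  a_7 = 11,  a_8 = 10,  a_9 = 5,  a_{10} = 15,  a_{11} = 4,  a_{12} = 3,  a_{13} = 7,  a_{14} = 10,  a_{15} = 1,  a_{16} = 11,  a_{17} = 12,  a_{18} = 7,  a_{19} = 3,  a_{20} = 10,  a_{21} = 13,  a_{22} = 7,  a_{23} = 4,  a_{24} = 11,  a_{25} = 15,  a_{26} = 10.
The sequence repeats with period 24.
So a_{607} = a_{1 + ((607-1) mod 24)} = a_7 = 11.

11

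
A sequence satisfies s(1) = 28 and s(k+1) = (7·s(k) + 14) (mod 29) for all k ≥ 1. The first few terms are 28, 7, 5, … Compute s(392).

We have s(1) = 28, s(2) = 7, s(3) = 5, s(4) = 20, s(5) = 9, s(6) = 19, s(7) = 2, s(8) = 28.
The sequence repeats with period 7.
(392 - 1) mod 7 = 6, so s(392) = s(7) = 2.

2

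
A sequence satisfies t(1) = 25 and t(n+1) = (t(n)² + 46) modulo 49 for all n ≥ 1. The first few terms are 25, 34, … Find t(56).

36

Listing terms: t(1) = 25, t(2) = 34, t(3) = 26, t(4) = 36, t(5) = 19, t(6) = 15, t(7) = 26.
Since t(7) = t(3) = 26, the sequence is eventually periodic: after a pre-period of length 2 it cycles with period 4.
For n ≥ 3, t(n) depends only on (n - 3) mod 4. (56 - 3) mod 4 = 1, so t(56) = t(4) = 36.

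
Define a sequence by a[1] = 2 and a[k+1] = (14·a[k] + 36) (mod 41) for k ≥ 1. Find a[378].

23

Computing terms: a[1] = 2; a[2] = 23; a[3] = 30; a[4] = 5; a[5] = 24; a[6] = 3; a[7] = 37; a[8] = 21; a[9] = 2.
The sequence repeats with period 8.
(378 - 1) mod 8 = 1, so a[378] = a[2] = 23.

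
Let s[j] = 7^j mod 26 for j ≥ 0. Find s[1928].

3

s[0] = 1,  s[1] = 7,  s[2] = 23,  s[3] = 5,  s[4] = 9,  s[5] = 11,  s[6] = 25,  s[7] = 19,  s[8] = 3,  s[9] = 21,  s[10] = 17,  s[11] = 15,  s[12] = 1.
Since s[12] = s[0] = 1, the sequence is periodic with period 12.
So s[1928] = s[0 + ((1928-0) mod 12)] = s[8] = 3.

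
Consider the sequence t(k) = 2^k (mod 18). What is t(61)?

t(1) = 2, t(2) = 4, t(3) = 8, t(4) = 16, t(5) = 14, t(6) = 10, t(7) = 2.
The sequence repeats with period 6.
(61 - 1) mod 6 = 0, so t(61) = t(1) = 2.

2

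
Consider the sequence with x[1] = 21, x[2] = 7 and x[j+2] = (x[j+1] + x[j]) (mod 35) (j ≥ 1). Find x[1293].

Listing terms: x[1] = 21, x[2] = 7, x[3] = 28, x[4] = 0, x[5] = 28, x[6] = 28, x[7] = 21, x[8] = 14, x[9] = 0, x[10] = 14, x[11] = 14, x[12] = 28, x[13] = 7, x[14] = 0, x[15] = 7, x[16] = 7, x[17] = 14, x[18] = 21, x[19] = 0, x[20] = 21, x[21] = 21, x[22] = 7.
Since (x[21], x[22]) = (x[1], x[2]) = (21, 7) (two consecutive terms determine the rest), the sequence is periodic with period 20.
(1293 - 1) mod 20 = 12, so x[1293] = x[13] = 7.

7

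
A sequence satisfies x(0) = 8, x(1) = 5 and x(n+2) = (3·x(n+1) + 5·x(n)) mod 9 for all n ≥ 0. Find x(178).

1

We have x(0) = 8; x(1) = 5; x(2) = 1; x(3) = 1; x(4) = 8; x(5) = 2; x(6) = 1; x(7) = 4; x(8) = 8; x(9) = 8; x(10) = 1; x(11) = 7; x(12) = 8; x(13) = 5.
The sequence repeats with period 12.
So x(178) = x(0 + ((178-0) mod 12)) = x(10) = 1.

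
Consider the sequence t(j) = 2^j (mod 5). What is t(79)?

t(1) = 2, t(2) = 4, t(3) = 3, t(4) = 1, t(5) = 2.
Since t(5) = t(1) = 2, the sequence is periodic with period 4.
So t(79) = t(1 + ((79-1) mod 4)) = t(3) = 3.

3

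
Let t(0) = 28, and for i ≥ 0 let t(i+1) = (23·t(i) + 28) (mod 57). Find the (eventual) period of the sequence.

Computing terms: t(0) = 28; t(1) = 45; t(2) = 37; t(3) = 24; t(4) = 10; t(5) = 30; t(6) = 34; t(7) = 12; t(8) = 19; t(9) = 9; t(10) = 7; t(11) = 18; t(12) = 43; t(13) = 48; t(14) = 49; t(15) = 15; t(16) = 31; t(17) = 0; t(18) = 28.
The sequence repeats with period 18.

18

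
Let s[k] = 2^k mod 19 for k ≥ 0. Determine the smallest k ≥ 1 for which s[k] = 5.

Computing terms: s[0] = 1, s[1] = 2, s[2] = 4, s[3] = 8, s[4] = 16, s[5] = 13, s[6] = 7, s[7] = 14, s[8] = 9, s[9] = 18, s[10] = 17, s[11] = 15, s[12] = 11, s[13] = 3, s[14] = 6, s[15] = 12, s[16] = 5, s[17] = 10, s[18] = 1.
The sequence repeats with period 18.
The value 5 first appears (with k ≥ 1) at s[16].

16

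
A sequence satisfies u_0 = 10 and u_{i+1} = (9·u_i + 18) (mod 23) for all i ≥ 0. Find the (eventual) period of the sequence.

11

Listing terms: u_0 = 10; u_1 = 16; u_2 = 1; u_3 = 4; u_4 = 8; u_5 = 21; u_6 = 0; u_7 = 18; u_8 = 19; u_9 = 5; u_{10} = 17; u_{11} = 10.
The sequence repeats with period 11.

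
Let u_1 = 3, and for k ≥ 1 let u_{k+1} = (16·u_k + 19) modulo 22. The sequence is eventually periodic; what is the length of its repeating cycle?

u_1 = 3, u_2 = 1, u_3 = 13, u_4 = 7, u_5 = 21, u_6 = 3.
Since u_6 = u_1 = 3, the sequence is periodic with period 5.

5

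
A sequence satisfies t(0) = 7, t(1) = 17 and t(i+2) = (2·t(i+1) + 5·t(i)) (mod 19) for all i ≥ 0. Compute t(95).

Computing terms: t(0) = 7; t(1) = 17; t(2) = 12; t(3) = 14; t(4) = 12; t(5) = 18; t(6) = 1; t(7) = 16; t(8) = 18; t(9) = 2; t(10) = 18; t(11) = 8; t(12) = 11; t(13) = 5; t(14) = 8; t(15) = 3; t(16) = 8; t(17) = 12; t(18) = 7; t(19) = 17.
The sequence repeats with period 18.
(95 - 0) mod 18 = 5, so t(95) = t(5) = 18.

18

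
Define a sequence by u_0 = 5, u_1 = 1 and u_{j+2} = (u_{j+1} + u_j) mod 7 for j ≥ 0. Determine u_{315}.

Listing terms: u_0 = 5,  u_1 = 1,  u_2 = 6,  u_3 = 0,  u_4 = 6,  u_5 = 6,  u_6 = 5,  u_7 = 4,  u_8 = 2,  u_9 = 6,  u_{10} = 1,  u_{11} = 0,  u_{12} = 1,  u_{13} = 1,  u_{14} = 2,  u_{15} = 3,  u_{16} = 5,  u_{17} = 1.
Since (u_{16}, u_{17}) = (u_0, u_1) = (5, 1) (two consecutive terms determine the rest), the sequence is periodic with period 16.
So u_{315} = u_{0 + ((315-0) mod 16)} = u_{11} = 0.

0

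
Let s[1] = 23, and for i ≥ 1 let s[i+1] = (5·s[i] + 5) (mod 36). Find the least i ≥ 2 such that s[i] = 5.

Listing terms: s[1] = 23; s[2] = 12; s[3] = 29; s[4] = 6; s[5] = 35; s[6] = 0; s[7] = 5; s[8] = 30; s[9] = 11; s[10] = 24; s[11] = 17; s[12] = 18; s[13] = 23.
The sequence repeats with period 12.
The value 5 first appears (with i ≥ 2) at s[7].

7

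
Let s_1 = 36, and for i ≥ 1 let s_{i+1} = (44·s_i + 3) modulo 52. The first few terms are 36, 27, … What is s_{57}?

23

Computing terms: s_1 = 36, s_2 = 27, s_3 = 47, s_4 = 43, s_5 = 23, s_6 = 27.
Since s_6 = s_2 = 27, the sequence is eventually periodic: after a pre-period of length 1 it cycles with period 4.
For i ≥ 2, s_i depends only on (i - 2) mod 4. (57 - 2) mod 4 = 3, so s_{57} = s_5 = 23.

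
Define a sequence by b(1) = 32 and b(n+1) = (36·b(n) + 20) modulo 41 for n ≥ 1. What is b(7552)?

10

Computing terms: b(1) = 32,  b(2) = 24,  b(3) = 23,  b(4) = 28,  b(5) = 3,  b(6) = 5,  b(7) = 36,  b(8) = 4,  b(9) = 0,  b(10) = 20,  b(11) = 2,  b(12) = 10,  b(13) = 11,  b(14) = 6,  b(15) = 31,  b(16) = 29,  b(17) = 39,  b(18) = 30,  b(19) = 34,  b(20) = 14,  b(21) = 32.
The sequence repeats with period 20.
(7552 - 1) mod 20 = 11, so b(7552) = b(12) = 10.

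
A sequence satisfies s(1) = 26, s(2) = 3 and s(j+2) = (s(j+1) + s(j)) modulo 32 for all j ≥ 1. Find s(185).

We have s(1) = 26; s(2) = 3; s(3) = 29; s(4) = 0; s(5) = 29; s(6) = 29; s(7) = 26; s(8) = 23; s(9) = 17; s(10) = 8; s(11) = 25; s(12) = 1; s(13) = 26; s(14) = 27; s(15) = 21; s(16) = 16; s(17) = 5; s(18) = 21; s(19) = 26; s(20) = 15; s(21) = 9; s(22) = 24; s(23) = 1; s(24) = 25; s(25) = 26; s(26) = 19; s(27) = 13; s(28) = 0; s(29) = 13; s(30) = 13; s(31) = 26; s(32) = 7; s(33) = 1; s(34) = 8; s(35) = 9; s(36) = 17; s(37) = 26; s(38) = 11; s(39) = 5; s(40) = 16; s(41) = 21; s(42) = 5; s(43) = 26; s(44) = 31; s(45) = 25; s(46) = 24; s(47) = 17; s(48) = 9; s(49) = 26; s(50) = 3.
The sequence repeats with period 48.
(185 - 1) mod 48 = 40, so s(185) = s(41) = 21.

21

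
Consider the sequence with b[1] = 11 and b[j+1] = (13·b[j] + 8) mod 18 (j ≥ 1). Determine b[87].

15

b[1] = 11; b[2] = 7; b[3] = 9; b[4] = 17; b[5] = 13; b[6] = 15; b[7] = 5; b[8] = 1; b[9] = 3; b[10] = 11.
Since b[10] = b[1] = 11, the sequence is periodic with period 9.
So b[87] = b[1 + ((87-1) mod 9)] = b[6] = 15.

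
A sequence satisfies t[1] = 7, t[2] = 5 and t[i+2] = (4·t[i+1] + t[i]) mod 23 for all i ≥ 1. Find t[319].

Computing terms: t[1] = 7, t[2] = 5, t[3] = 4, t[4] = 21, t[5] = 19, t[6] = 5, t[7] = 16, t[8] = 0, t[9] = 16, t[10] = 18, t[11] = 19, t[12] = 2, t[13] = 4, t[14] = 18, t[15] = 7, t[16] = 0, t[17] = 7, t[18] = 5.
Since (t[17], t[18]) = (t[1], t[2]) = (7, 5) (two consecutive terms determine the rest), the sequence is periodic with period 16.
(319 - 1) mod 16 = 14, so t[319] = t[15] = 7.

7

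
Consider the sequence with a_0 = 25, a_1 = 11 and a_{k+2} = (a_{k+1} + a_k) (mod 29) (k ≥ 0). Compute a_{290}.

5

Listing terms: a_0 = 25; a_1 = 11; a_2 = 7; a_3 = 18; a_4 = 25; a_5 = 14; a_6 = 10; a_7 = 24; a_8 = 5; a_9 = 0; a_{10} = 5; a_{11} = 5; a_{12} = 10; a_{13} = 15; a_{14} = 25; a_{15} = 11.
Since (a_{14}, a_{15}) = (a_0, a_1) = (25, 11) (two consecutive terms determine the rest), the sequence is periodic with period 14.
So a_{290} = a_{0 + ((290-0) mod 14)} = a_{10} = 5.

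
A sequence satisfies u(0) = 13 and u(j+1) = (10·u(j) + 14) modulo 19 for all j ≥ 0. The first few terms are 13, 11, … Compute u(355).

4

Computing terms: u(0) = 13, u(1) = 11, u(2) = 10, u(3) = 0, u(4) = 14, u(5) = 2, u(6) = 15, u(7) = 12, u(8) = 1, u(9) = 5, u(10) = 7, u(11) = 8, u(12) = 18, u(13) = 4, u(14) = 16, u(15) = 3, u(16) = 6, u(17) = 17, u(18) = 13.
Since u(18) = u(0) = 13, the sequence is periodic with period 18.
So u(355) = u(0 + ((355-0) mod 18)) = u(13) = 4.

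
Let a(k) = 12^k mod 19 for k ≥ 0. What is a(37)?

We have a(0) = 1, a(1) = 12, a(2) = 11, a(3) = 18, a(4) = 7, a(5) = 8, a(6) = 1.
Since a(6) = a(0) = 1, the sequence is periodic with period 6.
(37 - 0) mod 6 = 1, so a(37) = a(1) = 12.

12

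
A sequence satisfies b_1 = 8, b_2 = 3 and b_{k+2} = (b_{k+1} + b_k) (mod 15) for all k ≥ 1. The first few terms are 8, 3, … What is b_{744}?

4

We have b_1 = 8; b_2 = 3; b_3 = 11; b_4 = 14; b_5 = 10; b_6 = 9; b_7 = 4; b_8 = 13; b_9 = 2; b_{10} = 0; b_{11} = 2; b_{12} = 2; b_{13} = 4; b_{14} = 6; b_{15} = 10; b_{16} = 1; b_{17} = 11; b_{18} = 12; b_{19} = 8; b_{20} = 5; b_{21} = 13; b_{22} = 3; b_{23} = 1; b_{24} = 4; b_{25} = 5; b_{26} = 9; b_{27} = 14; b_{28} = 8; b_{29} = 7; b_{30} = 0; b_{31} = 7; b_{32} = 7; b_{33} = 14; b_{34} = 6; b_{35} = 5; b_{36} = 11; b_{37} = 1; b_{38} = 12; b_{39} = 13; b_{40} = 10; b_{41} = 8; b_{42} = 3.
The sequence repeats with period 40.
So b_{744} = b_{1 + ((744-1) mod 40)} = b_{24} = 4.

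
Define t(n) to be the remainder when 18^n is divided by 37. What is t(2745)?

We have t(1) = 18,  t(2) = 28,  t(3) = 23,  t(4) = 7,  t(5) = 15,  t(6) = 11,  t(7) = 13,  t(8) = 12,  t(9) = 31,  t(10) = 3,  t(11) = 17,  t(12) = 10,  t(13) = 32,  t(14) = 21,  t(15) = 8,  t(16) = 33,  t(17) = 2,  t(18) = 36,  t(19) = 19,  t(20) = 9,  t(21) = 14,  t(22) = 30,  t(23) = 22,  t(24) = 26,  t(25) = 24,  t(26) = 25,  t(27) = 6,  t(28) = 34,  t(29) = 20,  t(30) = 27,  t(31) = 5,  t(32) = 16,  t(33) = 29,  t(34) = 4,  t(35) = 35,  t(36) = 1,  t(37) = 18.
Since t(37) = t(1) = 18, the sequence is periodic with period 36.
So t(2745) = t(1 + ((2745-1) mod 36)) = t(9) = 31.

31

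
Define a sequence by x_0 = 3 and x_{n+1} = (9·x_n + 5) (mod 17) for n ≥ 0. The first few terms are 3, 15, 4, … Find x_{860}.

0

We have x_0 = 3, x_1 = 15, x_2 = 4, x_3 = 7, x_4 = 0, x_5 = 5, x_6 = 16, x_7 = 13, x_8 = 3.
The sequence repeats with period 8.
So x_{860} = x_{0 + ((860-0) mod 8)} = x_4 = 0.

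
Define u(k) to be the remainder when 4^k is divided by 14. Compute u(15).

Computing terms: u(1) = 4; u(2) = 2; u(3) = 8; u(4) = 4.
The sequence repeats with period 3.
(15 - 1) mod 3 = 2, so u(15) = u(3) = 8.

8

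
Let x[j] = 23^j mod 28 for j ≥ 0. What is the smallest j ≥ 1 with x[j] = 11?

5

We have x[0] = 1,  x[1] = 23,  x[2] = 25,  x[3] = 15,  x[4] = 9,  x[5] = 11,  x[6] = 1.
The sequence repeats with period 6.
The value 11 first appears (with j ≥ 1) at x[5].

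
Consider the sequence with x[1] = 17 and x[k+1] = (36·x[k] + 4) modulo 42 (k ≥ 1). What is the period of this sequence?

Listing terms: x[1] = 17,  x[2] = 28,  x[3] = 4,  x[4] = 22,  x[5] = 40,  x[6] = 16,  x[7] = 34,  x[8] = 10,  x[9] = 28.
Since x[9] = x[2] = 28, the sequence is eventually periodic: after a pre-period of length 1 it cycles with period 7.

7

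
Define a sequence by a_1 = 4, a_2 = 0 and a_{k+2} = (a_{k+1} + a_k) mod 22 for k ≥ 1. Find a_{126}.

12

a_1 = 4; a_2 = 0; a_3 = 4; a_4 = 4; a_5 = 8; a_6 = 12; a_7 = 20; a_8 = 10; a_9 = 8; a_{10} = 18; a_{11} = 4; a_{12} = 0.
The sequence repeats with period 10.
(126 - 1) mod 10 = 5, so a_{126} = a_6 = 12.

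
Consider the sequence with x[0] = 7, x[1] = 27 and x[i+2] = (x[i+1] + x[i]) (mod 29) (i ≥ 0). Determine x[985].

We have x[0] = 7,  x[1] = 27,  x[2] = 5,  x[3] = 3,  x[4] = 8,  x[5] = 11,  x[6] = 19,  x[7] = 1,  x[8] = 20,  x[9] = 21,  x[10] = 12,  x[11] = 4,  x[12] = 16,  x[13] = 20,  x[14] = 7,  x[15] = 27.
Since (x[14], x[15]) = (x[0], x[1]) = (7, 27) (two consecutive terms determine the rest), the sequence is periodic with period 14.
(985 - 0) mod 14 = 5, so x[985] = x[5] = 11.

11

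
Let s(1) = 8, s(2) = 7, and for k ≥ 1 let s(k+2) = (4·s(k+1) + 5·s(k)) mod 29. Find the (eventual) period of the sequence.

We have s(1) = 8, s(2) = 7, s(3) = 10, s(4) = 17, s(5) = 2, s(6) = 6, s(7) = 5, s(8) = 21, s(9) = 22, s(10) = 19, s(11) = 12, s(12) = 27, s(13) = 23, s(14) = 24, s(15) = 8, s(16) = 7.
Since (s(15), s(16)) = (s(1), s(2)) = (8, 7) (two consecutive terms determine the rest), the sequence is periodic with period 14.

14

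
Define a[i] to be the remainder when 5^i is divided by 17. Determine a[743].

10

Computing terms: a[0] = 1,  a[1] = 5,  a[2] = 8,  a[3] = 6,  a[4] = 13,  a[5] = 14,  a[6] = 2,  a[7] = 10,  a[8] = 16,  a[9] = 12,  a[10] = 9,  a[11] = 11,  a[12] = 4,  a[13] = 3,  a[14] = 15,  a[15] = 7,  a[16] = 1.
Since a[16] = a[0] = 1, the sequence is periodic with period 16.
(743 - 0) mod 16 = 7, so a[743] = a[7] = 10.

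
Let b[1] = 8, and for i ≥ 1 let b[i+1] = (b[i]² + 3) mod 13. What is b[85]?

3

Computing terms: b[1] = 8; b[2] = 2; b[3] = 7; b[4] = 0; b[5] = 3; b[6] = 12; b[7] = 4; b[8] = 6; b[9] = 0.
Since b[9] = b[4] = 0, the sequence is eventually periodic: after a pre-period of length 3 it cycles with period 5.
For i ≥ 4, b[i] depends only on (i - 4) mod 5. (85 - 4) mod 5 = 1, so b[85] = b[5] = 3.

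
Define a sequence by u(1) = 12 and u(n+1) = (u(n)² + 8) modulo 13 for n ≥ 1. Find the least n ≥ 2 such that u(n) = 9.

We have u(1) = 12, u(2) = 9, u(3) = 11, u(4) = 12.
Since u(4) = u(1) = 12, the sequence is periodic with period 3.
The value 9 first appears (with n ≥ 2) at u(2).

2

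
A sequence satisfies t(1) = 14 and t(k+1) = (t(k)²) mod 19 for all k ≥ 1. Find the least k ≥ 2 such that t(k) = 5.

Computing terms: t(1) = 14,  t(2) = 6,  t(3) = 17,  t(4) = 4,  t(5) = 16,  t(6) = 9,  t(7) = 5,  t(8) = 6.
Since t(8) = t(2) = 6, the sequence is eventually periodic: after a pre-period of length 1 it cycles with period 6.
The value 5 first appears (with k ≥ 2) at t(7).

7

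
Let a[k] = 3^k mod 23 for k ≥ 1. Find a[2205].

13

Listing terms: a[1] = 3; a[2] = 9; a[3] = 4; a[4] = 12; a[5] = 13; a[6] = 16; a[7] = 2; a[8] = 6; a[9] = 18; a[10] = 8; a[11] = 1; a[12] = 3.
The sequence repeats with period 11.
(2205 - 1) mod 11 = 4, so a[2205] = a[5] = 13.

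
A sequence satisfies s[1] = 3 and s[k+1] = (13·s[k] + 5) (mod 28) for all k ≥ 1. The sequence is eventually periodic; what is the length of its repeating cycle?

4

We have s[1] = 3; s[2] = 16; s[3] = 17; s[4] = 2; s[5] = 3.
The sequence repeats with period 4.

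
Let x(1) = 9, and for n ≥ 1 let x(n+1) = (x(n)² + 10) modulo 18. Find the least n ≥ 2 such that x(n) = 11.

3

Computing terms: x(1) = 9,  x(2) = 1,  x(3) = 11,  x(4) = 5,  x(5) = 17,  x(6) = 11.
Since x(6) = x(3) = 11, the sequence is eventually periodic: after a pre-period of length 2 it cycles with period 3.
The value 11 first appears (with n ≥ 2) at x(3).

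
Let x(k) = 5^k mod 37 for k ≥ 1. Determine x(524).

12

Computing terms: x(1) = 5; x(2) = 25; x(3) = 14; x(4) = 33; x(5) = 17; x(6) = 11; x(7) = 18; x(8) = 16; x(9) = 6; x(10) = 30; x(11) = 2; x(12) = 10; x(13) = 13; x(14) = 28; x(15) = 29; x(16) = 34; x(17) = 22; x(18) = 36; x(19) = 32; x(20) = 12; x(21) = 23; x(22) = 4; x(23) = 20; x(24) = 26; x(25) = 19; x(26) = 21; x(27) = 31; x(28) = 7; x(29) = 35; x(30) = 27; x(31) = 24; x(32) = 9; x(33) = 8; x(34) = 3; x(35) = 15; x(36) = 1; x(37) = 5.
Since x(37) = x(1) = 5, the sequence is periodic with period 36.
(524 - 1) mod 36 = 19, so x(524) = x(20) = 12.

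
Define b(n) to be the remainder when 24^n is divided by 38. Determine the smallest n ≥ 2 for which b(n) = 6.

2

Computing terms: b(1) = 24, b(2) = 6, b(3) = 30, b(4) = 36, b(5) = 28, b(6) = 26, b(7) = 16, b(8) = 4, b(9) = 20, b(10) = 24.
The sequence repeats with period 9.
The value 6 first appears (with n ≥ 2) at b(2).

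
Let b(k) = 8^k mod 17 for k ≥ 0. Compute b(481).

8

b(0) = 1, b(1) = 8, b(2) = 13, b(3) = 2, b(4) = 16, b(5) = 9, b(6) = 4, b(7) = 15, b(8) = 1.
The sequence repeats with period 8.
(481 - 0) mod 8 = 1, so b(481) = b(1) = 8.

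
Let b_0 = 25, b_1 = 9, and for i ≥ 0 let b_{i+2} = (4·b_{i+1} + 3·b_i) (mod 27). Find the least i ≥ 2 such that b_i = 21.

5

Computing terms: b_0 = 25, b_1 = 9, b_2 = 3, b_3 = 12, b_4 = 3, b_5 = 21, b_6 = 12, b_7 = 3.
Since (b_6, b_7) = (b_3, b_4) = (12, 3) (two consecutive terms determine the rest), the sequence is eventually periodic: after a pre-period of length 3 it cycles with period 3.
The value 21 first appears (with i ≥ 2) at b_5.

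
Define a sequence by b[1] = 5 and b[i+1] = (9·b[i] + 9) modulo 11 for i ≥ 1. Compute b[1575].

b[1] = 5, b[2] = 10, b[3] = 0, b[4] = 9, b[5] = 2, b[6] = 5.
Since b[6] = b[1] = 5, the sequence is periodic with period 5.
So b[1575] = b[1 + ((1575-1) mod 5)] = b[5] = 2.

2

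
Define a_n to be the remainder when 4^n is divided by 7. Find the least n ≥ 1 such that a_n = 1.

Computing terms: a_0 = 1, a_1 = 4, a_2 = 2, a_3 = 1.
Since a_3 = a_0 = 1, the sequence is periodic with period 3.
The value 1 next appears (with n ≥ 1) at a_3.

3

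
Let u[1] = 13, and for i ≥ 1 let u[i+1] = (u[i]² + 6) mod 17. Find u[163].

u[1] = 13; u[2] = 5; u[3] = 14; u[4] = 15; u[5] = 10; u[6] = 4; u[7] = 5.
Since u[7] = u[2] = 5, the sequence is eventually periodic: after a pre-period of length 1 it cycles with period 5.
For i ≥ 2, u[i] depends only on (i - 2) mod 5. (163 - 2) mod 5 = 1, so u[163] = u[3] = 14.

14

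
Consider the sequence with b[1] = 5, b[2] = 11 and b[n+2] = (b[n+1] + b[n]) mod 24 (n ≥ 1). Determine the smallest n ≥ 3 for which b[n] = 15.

Computing terms: b[1] = 5,  b[2] = 11,  b[3] = 16,  b[4] = 3,  b[5] = 19,  b[6] = 22,  b[7] = 17,  b[8] = 15,  b[9] = 8,  b[10] = 23,  b[11] = 7,  b[12] = 6,  b[13] = 13,  b[14] = 19,  b[15] = 8,  b[16] = 3,  b[17] = 11,  b[18] = 14,  b[19] = 1,  b[20] = 15,  b[21] = 16,  b[22] = 7,  b[23] = 23,  b[24] = 6,  b[25] = 5,  b[26] = 11.
Since (b[25], b[26]) = (b[1], b[2]) = (5, 11) (two consecutive terms determine the rest), the sequence is periodic with period 24.
The value 15 first appears (with n ≥ 3) at b[8].

8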